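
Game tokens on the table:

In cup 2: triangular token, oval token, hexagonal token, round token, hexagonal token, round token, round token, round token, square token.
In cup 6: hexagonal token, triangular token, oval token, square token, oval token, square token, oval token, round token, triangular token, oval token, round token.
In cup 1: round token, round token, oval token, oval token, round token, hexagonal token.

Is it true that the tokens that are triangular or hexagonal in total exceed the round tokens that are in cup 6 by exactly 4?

False

|tokens that are triangular or hexagonal| = 7.
|round tokens in cup 6| = 2.
The claim requires 7 − 2 (= 5) to equal 4, which does not hold.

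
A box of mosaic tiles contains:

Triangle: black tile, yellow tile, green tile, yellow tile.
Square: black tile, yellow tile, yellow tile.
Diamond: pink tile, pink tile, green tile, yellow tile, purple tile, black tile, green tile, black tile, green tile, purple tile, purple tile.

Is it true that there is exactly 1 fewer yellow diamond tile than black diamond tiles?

True

yellow diamond tiles: 1.
black diamond tiles: 2.
The claim requires 2 − 1 (= 1) to equal 1, which holds.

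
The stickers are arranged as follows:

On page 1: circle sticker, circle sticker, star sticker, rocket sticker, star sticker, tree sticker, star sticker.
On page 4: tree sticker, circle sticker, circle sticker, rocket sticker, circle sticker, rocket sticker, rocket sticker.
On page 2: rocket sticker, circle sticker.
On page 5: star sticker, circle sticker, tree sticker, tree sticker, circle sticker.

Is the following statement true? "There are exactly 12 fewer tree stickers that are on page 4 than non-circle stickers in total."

tree stickers on page 4: 1.
non-circle stickers: 13.
The claim requires 13 − 1 (= 12) to equal 12, which holds.

True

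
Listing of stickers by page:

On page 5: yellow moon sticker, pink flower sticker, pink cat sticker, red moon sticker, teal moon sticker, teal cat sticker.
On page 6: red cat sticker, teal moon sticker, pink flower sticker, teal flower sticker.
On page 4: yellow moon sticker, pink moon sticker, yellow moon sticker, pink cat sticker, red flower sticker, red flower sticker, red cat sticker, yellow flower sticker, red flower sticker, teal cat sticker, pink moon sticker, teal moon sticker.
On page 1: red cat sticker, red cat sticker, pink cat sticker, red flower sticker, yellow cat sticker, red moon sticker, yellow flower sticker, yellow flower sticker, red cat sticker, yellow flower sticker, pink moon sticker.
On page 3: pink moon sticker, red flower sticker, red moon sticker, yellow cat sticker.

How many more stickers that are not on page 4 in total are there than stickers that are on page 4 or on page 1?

stickers that are not on page 4: 25.
stickers on page 4 or on page 1: 23.
25 − 23 = 2.

2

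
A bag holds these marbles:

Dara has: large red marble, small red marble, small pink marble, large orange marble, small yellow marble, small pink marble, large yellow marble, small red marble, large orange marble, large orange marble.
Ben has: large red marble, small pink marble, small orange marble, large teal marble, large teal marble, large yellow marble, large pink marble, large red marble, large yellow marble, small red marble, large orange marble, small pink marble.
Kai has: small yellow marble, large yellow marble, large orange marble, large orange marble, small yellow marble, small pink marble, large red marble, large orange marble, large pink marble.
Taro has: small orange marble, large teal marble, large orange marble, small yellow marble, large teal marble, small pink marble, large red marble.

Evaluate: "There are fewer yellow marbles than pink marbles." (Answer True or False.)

yellow marbles: 8.
pink marbles: 8.
The claim requires 8 < 8, which does not hold.

False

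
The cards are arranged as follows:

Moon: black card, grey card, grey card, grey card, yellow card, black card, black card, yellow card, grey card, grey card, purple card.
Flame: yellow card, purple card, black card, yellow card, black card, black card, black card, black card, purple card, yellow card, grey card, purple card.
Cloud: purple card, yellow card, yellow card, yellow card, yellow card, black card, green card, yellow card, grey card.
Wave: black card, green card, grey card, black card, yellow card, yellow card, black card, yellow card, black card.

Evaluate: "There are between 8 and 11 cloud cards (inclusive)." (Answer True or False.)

True

cloud cards: 9.
The claim requires 8 ≤ 9 ≤ 11, which holds.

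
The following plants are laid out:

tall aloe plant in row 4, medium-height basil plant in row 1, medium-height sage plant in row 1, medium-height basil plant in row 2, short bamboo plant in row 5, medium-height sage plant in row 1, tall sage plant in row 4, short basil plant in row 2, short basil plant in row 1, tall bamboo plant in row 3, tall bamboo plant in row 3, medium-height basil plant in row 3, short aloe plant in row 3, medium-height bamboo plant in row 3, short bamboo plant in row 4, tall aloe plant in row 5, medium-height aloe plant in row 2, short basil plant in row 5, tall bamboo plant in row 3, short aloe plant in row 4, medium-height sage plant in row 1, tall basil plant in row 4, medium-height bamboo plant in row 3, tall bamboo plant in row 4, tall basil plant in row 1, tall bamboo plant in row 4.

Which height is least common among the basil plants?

Counts by height (restricted to basil plants): short 3, medium-height 3, tall 2.
The minimum is 2, held uniquely by tall.

tall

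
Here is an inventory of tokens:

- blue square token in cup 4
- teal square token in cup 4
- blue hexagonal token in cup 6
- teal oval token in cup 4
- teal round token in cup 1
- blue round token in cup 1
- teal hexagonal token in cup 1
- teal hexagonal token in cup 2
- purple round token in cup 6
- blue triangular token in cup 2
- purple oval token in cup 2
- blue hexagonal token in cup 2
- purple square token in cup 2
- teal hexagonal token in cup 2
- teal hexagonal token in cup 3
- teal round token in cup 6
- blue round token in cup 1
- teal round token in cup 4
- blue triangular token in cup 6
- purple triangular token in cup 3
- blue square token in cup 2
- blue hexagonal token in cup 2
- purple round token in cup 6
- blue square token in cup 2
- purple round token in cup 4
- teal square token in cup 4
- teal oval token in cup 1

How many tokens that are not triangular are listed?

24

Total tokens: 27; with the excluded value: 3; remaining 27 − 3 = 24.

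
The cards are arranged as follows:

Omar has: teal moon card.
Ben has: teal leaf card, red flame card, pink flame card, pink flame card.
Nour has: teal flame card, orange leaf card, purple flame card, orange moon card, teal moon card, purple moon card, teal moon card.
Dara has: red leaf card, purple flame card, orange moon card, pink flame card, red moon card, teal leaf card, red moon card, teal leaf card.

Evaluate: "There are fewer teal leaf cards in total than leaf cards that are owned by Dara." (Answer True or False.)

False

|teal leaf cards| = 3.
|leaf cards owned by Dara| = 3.
The claim requires 3 < 3, which does not hold.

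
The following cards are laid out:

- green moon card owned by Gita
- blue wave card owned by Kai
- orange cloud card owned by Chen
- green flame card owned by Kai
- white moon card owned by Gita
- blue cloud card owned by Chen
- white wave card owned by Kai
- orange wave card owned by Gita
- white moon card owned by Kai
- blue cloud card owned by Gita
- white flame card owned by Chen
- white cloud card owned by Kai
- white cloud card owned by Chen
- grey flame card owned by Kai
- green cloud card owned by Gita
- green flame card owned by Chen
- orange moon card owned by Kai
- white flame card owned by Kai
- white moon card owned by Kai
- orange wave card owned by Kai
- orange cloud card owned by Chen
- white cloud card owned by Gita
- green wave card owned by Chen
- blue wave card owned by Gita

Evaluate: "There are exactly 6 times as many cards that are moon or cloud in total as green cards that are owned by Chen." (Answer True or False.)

False

|cards that are moon or cloud| = 13.
|green cards owned by Chen| = 2.
The claim requires 13 = 6 × 2 = 12, which does not hold.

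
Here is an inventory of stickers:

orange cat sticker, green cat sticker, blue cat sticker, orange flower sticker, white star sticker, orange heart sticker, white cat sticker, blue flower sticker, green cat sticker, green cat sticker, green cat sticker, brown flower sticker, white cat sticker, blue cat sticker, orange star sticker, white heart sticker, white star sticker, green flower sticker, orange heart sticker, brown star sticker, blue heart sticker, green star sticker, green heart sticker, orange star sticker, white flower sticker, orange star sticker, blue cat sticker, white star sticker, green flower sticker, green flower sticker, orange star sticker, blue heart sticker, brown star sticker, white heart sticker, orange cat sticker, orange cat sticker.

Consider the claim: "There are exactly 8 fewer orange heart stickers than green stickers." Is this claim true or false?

False

orange heart stickers: 2.
green stickers: 9.
The claim requires 9 − 2 (= 7) to equal 8, which does not hold.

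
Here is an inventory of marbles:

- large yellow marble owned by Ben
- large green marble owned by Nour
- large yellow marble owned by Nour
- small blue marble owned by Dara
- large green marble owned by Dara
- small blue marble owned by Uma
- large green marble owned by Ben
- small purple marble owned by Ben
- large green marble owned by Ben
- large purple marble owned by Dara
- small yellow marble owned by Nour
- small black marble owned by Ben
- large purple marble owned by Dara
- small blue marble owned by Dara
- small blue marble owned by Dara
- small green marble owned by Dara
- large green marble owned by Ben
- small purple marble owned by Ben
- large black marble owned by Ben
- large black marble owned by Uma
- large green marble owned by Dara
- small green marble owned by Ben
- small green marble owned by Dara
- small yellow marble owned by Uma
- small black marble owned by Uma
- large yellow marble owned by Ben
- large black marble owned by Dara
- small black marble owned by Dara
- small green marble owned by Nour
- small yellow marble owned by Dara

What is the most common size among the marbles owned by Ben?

large

Counts by size (restricted to marbles owned by Ben): large 6, small 4.
The maximum is 6, held uniquely by large.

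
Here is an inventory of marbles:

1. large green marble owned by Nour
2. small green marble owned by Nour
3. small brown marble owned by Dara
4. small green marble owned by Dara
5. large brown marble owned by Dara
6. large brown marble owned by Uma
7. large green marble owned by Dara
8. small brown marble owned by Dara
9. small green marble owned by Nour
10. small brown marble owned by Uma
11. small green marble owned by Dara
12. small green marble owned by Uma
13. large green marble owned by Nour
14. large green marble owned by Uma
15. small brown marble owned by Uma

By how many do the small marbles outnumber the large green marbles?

5

small marbles: 9.
large green marbles: 4.
9 − 4 = 5.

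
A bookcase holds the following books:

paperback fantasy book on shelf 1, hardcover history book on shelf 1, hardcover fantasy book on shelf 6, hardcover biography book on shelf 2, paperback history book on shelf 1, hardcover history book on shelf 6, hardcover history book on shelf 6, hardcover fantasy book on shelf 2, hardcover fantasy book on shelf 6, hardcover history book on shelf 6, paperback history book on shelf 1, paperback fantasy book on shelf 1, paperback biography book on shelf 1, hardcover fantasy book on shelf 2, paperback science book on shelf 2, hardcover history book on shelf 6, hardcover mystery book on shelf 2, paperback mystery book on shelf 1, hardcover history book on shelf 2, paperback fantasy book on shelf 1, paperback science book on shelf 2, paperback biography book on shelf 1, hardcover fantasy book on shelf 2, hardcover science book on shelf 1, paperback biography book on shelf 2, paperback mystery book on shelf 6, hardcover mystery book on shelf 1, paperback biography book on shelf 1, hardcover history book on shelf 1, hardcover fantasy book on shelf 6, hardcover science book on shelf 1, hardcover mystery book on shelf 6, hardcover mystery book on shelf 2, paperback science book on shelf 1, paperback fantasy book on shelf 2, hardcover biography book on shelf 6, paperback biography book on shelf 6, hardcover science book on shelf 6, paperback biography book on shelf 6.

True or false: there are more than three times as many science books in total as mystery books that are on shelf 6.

science books: 6.
mystery books on shelf 6: 2.
The claim requires 6 > 3 × 2 = 6, which does not hold.

False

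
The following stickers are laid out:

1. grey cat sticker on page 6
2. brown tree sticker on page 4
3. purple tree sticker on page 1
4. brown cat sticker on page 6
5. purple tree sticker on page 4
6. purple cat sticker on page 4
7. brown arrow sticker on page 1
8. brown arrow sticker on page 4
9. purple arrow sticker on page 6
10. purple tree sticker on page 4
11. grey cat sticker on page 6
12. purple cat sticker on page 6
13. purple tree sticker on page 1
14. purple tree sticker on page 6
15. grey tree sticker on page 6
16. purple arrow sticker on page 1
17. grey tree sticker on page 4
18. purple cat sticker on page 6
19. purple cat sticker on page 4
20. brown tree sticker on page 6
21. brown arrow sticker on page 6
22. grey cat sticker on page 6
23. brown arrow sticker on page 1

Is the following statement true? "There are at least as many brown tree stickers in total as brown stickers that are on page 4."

|brown tree stickers| = 2.
|brown stickers on page 4| = 2.
The claim requires 2 ≥ 2, which holds.

True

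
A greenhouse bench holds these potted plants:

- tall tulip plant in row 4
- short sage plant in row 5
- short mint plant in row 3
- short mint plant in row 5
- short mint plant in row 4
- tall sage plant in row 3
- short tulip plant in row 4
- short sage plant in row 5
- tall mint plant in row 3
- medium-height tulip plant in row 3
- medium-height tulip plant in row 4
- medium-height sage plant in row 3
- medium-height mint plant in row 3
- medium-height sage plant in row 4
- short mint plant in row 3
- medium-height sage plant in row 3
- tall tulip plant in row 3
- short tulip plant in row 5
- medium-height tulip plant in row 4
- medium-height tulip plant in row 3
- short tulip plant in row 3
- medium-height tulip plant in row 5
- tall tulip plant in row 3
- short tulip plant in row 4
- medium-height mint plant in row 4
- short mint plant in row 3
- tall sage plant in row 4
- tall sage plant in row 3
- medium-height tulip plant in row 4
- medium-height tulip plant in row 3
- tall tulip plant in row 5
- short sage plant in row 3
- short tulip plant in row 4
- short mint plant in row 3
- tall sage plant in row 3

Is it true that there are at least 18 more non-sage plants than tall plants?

False

|non-sage plants| = 25.
|tall plants| = 9.
The claim requires 25 − 9 = 16 ≥ 18, which does not hold.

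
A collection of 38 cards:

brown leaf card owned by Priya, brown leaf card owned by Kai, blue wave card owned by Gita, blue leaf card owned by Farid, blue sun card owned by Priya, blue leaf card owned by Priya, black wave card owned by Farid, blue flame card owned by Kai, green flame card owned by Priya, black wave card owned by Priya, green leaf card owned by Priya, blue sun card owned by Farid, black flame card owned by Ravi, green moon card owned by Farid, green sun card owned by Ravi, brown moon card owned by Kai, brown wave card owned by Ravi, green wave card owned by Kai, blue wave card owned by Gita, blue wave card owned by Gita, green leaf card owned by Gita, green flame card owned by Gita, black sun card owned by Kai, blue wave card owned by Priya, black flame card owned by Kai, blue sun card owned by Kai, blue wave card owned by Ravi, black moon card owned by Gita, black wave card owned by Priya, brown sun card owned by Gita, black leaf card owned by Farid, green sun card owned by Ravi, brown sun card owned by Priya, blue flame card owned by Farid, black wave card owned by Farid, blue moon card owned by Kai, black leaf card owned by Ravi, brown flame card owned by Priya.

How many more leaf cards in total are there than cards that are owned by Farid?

1

leaf cards: 8.
cards owned by Farid: 7.
8 − 7 = 1.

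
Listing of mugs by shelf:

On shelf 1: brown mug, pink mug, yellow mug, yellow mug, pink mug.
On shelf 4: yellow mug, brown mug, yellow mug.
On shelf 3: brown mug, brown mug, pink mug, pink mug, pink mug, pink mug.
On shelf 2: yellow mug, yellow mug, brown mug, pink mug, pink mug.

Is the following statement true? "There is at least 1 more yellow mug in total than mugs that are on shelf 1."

|yellow mugs| = 6.
|mugs on shelf 1| = 5.
The claim requires 6 − 5 = 1 ≥ 1, which holds.

True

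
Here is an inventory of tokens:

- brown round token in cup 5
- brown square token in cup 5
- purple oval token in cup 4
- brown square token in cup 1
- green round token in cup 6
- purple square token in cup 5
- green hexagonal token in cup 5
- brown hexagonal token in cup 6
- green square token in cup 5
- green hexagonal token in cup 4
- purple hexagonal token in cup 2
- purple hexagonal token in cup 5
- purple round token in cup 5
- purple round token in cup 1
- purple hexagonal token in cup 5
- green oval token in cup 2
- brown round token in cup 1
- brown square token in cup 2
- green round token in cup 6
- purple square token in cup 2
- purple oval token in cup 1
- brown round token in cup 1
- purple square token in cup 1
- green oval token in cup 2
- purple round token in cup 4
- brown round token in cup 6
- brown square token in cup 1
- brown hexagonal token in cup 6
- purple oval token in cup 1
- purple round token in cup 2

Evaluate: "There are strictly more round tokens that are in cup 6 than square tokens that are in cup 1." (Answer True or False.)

|round tokens in cup 6| = 3.
|square tokens in cup 1| = 3.
The claim requires 3 > 3, which does not hold.

False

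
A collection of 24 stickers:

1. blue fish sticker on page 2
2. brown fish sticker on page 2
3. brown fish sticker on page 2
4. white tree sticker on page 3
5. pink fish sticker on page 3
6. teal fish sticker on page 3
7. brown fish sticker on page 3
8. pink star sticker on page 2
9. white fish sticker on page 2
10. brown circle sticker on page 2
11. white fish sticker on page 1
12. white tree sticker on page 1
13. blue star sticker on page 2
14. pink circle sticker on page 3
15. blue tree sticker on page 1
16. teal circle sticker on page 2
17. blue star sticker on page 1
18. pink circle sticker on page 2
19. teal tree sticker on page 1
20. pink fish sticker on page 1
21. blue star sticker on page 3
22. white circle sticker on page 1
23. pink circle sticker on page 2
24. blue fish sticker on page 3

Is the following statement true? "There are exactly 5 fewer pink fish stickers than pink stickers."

pink fish stickers: 2.
pink stickers: 6.
The claim requires 6 − 2 (= 4) to equal 5, which does not hold.

False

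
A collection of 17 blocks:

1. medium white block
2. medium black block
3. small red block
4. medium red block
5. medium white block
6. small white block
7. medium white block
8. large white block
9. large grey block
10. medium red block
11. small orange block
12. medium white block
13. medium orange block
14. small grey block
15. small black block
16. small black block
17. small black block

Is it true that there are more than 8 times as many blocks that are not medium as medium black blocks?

True

|blocks that are not medium| = 9.
|medium black blocks| = 1.
The claim requires 9 > 8 × 1 = 8, which holds.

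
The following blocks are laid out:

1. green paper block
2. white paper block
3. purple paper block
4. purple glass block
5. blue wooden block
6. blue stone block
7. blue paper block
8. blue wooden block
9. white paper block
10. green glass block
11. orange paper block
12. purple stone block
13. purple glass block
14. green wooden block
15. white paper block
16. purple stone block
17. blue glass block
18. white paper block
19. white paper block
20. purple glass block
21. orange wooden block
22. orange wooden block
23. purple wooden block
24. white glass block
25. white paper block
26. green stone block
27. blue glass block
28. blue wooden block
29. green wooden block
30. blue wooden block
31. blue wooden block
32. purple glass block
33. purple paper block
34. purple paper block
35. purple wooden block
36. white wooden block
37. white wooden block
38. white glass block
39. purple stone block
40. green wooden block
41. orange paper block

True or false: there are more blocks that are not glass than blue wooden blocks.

|blocks that are not glass| = 32.
|blue wooden blocks| = 5.
The claim requires 32 > 5, which holds.

True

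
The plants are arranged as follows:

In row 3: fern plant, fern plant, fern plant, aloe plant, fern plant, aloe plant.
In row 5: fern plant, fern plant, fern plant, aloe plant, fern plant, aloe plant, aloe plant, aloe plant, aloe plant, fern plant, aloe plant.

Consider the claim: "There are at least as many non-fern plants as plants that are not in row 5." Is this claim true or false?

There are 8 non-fern plants.
There are 6 plants that are not in row 5.
The claim requires 8 ≥ 6, which holds.

True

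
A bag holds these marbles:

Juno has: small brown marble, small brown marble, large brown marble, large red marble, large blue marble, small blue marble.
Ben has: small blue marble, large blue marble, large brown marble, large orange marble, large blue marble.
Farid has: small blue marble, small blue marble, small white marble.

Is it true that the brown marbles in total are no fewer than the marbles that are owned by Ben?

False

There are 4 brown marbles.
Count of marbles owned by Ben: 5.
The claim requires 4 ≥ 5, which does not hold.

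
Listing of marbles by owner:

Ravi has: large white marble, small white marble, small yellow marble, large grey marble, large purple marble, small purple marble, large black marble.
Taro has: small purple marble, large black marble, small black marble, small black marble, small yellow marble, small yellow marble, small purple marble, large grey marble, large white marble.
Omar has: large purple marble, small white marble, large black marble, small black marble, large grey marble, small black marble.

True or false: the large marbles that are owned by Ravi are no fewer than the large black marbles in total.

|large marbles owned by Ravi| = 4.
|large black marbles| = 3.
The claim requires 4 ≥ 3, which holds.

True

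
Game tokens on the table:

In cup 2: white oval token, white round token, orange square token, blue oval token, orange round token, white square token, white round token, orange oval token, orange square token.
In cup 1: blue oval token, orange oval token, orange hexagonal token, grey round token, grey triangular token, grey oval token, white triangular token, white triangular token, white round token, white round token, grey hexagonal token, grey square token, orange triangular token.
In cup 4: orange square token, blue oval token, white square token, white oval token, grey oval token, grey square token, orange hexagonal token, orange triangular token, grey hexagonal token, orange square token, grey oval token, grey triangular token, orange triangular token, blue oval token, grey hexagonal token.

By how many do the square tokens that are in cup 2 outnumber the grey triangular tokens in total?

1

square tokens in cup 2: 3.
grey triangular tokens: 2.
3 − 2 = 1.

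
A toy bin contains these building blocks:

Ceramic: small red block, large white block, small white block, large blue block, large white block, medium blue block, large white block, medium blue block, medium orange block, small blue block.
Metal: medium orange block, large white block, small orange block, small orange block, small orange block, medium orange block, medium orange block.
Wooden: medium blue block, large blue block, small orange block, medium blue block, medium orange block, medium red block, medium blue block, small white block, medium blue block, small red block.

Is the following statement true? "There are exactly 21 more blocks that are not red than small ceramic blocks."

True

There are 24 blocks that are not red.
There are 3 small ceramic blocks.
The claim requires 24 − 3 (= 21) to equal 21, which holds.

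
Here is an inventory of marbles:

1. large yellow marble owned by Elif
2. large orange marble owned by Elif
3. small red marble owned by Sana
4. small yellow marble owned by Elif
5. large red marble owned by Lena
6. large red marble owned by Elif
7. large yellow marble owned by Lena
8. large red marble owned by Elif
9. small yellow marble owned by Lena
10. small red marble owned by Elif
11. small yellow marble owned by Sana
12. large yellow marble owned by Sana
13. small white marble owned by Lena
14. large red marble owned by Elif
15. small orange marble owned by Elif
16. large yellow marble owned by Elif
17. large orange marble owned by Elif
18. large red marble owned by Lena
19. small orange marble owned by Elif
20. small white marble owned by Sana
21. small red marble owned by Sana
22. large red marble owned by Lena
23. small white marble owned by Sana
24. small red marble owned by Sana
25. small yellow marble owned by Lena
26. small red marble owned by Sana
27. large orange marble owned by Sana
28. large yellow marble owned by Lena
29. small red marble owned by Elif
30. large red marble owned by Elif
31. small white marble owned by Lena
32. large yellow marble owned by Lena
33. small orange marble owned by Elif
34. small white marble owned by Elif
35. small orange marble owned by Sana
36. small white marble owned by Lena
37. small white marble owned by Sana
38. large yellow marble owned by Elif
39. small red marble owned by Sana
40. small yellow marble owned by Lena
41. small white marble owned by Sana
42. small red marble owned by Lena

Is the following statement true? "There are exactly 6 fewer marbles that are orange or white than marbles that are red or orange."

There are 15 marbles that are orange or white.
There are 22 marbles that are red or orange.
The claim requires 22 − 15 (= 7) to equal 6, which does not hold.

False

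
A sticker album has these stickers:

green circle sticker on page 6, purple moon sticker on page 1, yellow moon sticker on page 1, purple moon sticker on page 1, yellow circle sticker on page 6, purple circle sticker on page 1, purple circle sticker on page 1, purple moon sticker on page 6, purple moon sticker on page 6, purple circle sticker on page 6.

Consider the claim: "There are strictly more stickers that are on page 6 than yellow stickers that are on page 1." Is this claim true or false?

True

There are 5 stickers on page 6.
There is 1 yellow sticker on page 1.
The claim requires 5 > 1, which holds.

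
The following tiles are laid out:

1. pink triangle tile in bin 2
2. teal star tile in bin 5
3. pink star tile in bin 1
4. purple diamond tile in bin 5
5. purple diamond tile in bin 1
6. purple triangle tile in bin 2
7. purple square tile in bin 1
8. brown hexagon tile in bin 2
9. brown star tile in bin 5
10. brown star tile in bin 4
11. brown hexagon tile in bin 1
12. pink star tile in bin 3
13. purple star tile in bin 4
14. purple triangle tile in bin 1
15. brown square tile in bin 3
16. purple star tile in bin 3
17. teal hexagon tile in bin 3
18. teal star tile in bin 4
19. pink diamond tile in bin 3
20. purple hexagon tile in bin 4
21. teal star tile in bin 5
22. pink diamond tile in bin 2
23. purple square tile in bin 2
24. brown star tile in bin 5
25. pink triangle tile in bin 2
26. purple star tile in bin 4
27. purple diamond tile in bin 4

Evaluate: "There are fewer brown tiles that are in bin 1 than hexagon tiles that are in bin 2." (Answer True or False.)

brown tiles in bin 1: 1.
hexagon tiles in bin 2: 1.
The claim requires 1 < 1, which does not hold.

False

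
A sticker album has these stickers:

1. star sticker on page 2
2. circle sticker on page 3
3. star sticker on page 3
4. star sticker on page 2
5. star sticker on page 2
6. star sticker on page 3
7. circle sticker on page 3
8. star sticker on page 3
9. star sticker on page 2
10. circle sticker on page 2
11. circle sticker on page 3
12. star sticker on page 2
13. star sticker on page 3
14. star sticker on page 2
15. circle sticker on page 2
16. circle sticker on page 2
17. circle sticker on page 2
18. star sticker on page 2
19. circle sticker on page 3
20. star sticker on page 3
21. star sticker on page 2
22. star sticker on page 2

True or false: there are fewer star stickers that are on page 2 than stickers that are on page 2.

True

There are 9 star stickers on page 2.
There are 13 stickers on page 2.
The claim requires 9 < 13, which holds.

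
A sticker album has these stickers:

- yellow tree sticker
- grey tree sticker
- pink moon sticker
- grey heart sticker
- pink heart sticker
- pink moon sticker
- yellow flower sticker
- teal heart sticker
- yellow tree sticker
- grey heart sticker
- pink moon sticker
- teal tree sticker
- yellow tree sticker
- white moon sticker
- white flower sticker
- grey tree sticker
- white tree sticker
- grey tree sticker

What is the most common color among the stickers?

Counts by color: grey 5, pink 4, yellow 4, white 3, teal 2.
The maximum is 5, held uniquely by grey.

grey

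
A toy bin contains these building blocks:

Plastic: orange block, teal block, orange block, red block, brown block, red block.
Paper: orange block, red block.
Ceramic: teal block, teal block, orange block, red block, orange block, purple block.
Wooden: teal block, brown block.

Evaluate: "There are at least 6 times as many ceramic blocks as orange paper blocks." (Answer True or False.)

True

ceramic blocks: 6.
orange paper blocks: 1.
The claim requires 6 ≥ 6 × 1 = 6, which holds.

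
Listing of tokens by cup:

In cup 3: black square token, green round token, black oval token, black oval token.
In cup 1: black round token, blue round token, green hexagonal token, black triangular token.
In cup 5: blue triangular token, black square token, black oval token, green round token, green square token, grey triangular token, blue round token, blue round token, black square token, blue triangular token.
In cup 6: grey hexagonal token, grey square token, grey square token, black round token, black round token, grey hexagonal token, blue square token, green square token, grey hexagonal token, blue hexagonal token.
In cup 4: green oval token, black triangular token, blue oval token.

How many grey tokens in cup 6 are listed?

5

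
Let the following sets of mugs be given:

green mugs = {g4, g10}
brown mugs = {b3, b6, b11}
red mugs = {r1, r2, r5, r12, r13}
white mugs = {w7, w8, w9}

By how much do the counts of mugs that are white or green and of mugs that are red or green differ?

mugs that are white or green: 5. mugs that are red or green: 7.
|5 − 7| = 7 − 5 = 2.

2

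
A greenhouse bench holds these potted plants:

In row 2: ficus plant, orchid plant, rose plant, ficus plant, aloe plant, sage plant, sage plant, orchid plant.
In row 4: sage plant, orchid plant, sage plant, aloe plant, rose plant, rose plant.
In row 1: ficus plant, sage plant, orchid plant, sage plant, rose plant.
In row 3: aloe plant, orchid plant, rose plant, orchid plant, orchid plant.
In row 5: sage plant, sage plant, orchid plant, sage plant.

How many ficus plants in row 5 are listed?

0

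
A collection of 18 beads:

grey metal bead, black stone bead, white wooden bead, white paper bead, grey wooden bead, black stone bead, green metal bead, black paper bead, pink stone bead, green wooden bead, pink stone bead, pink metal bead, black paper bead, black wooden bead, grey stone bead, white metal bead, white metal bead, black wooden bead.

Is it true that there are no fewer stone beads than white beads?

True

|stone beads| = 5.
|white beads| = 4.
The claim requires 5 ≥ 4, which holds.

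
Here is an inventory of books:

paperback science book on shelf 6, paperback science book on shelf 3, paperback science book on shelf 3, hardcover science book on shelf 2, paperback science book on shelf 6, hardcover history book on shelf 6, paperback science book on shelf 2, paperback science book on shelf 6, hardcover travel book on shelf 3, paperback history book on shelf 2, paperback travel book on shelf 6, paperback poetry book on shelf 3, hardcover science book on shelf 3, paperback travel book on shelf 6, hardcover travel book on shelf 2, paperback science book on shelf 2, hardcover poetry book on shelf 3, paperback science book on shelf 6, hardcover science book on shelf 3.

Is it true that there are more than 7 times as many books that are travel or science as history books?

True

|books that are travel or science| = 15.
|history books| = 2.
The claim requires 15 > 7 × 2 = 14, which holds.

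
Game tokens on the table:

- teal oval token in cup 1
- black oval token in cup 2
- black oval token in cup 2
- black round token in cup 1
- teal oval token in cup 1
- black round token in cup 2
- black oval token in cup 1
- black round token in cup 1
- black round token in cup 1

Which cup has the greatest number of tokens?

cup 1

Counts by cup: cup 1→6, cup 2→3.
The maximum is 6, held uniquely by cup 1.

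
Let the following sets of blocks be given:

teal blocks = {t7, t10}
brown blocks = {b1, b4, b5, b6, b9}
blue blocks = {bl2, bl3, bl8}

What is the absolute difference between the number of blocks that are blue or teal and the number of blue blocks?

blocks that are blue or teal: 5. blue blocks: 3.
|5 − 3| = 5 − 3 = 2.

2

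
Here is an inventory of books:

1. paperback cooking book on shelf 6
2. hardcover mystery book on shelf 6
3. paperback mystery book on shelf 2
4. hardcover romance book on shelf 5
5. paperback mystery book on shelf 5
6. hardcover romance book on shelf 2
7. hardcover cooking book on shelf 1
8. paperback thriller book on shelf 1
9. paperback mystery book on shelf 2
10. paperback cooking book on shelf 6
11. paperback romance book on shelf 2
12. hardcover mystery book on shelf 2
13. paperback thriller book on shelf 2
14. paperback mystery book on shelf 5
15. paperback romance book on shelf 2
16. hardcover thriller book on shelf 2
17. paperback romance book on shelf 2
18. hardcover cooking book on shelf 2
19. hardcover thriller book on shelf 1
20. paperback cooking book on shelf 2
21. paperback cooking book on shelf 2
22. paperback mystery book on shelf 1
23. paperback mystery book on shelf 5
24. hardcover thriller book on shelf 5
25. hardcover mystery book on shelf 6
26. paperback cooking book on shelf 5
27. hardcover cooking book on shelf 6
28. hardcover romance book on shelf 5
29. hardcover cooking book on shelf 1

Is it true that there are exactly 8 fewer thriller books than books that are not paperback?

There are 5 thriller books.
There are 13 books that are not paperback.
The claim requires 13 − 5 (= 8) to equal 8, which holds.

True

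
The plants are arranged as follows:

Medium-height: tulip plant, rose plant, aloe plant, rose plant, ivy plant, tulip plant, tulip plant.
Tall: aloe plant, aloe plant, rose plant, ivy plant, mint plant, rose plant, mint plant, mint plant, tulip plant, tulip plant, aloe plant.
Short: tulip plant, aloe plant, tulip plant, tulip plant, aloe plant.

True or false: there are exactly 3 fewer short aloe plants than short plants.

True

There are 2 short aloe plants.
There are 5 short plants.
The claim requires 5 − 2 (= 3) to equal 3, which holds.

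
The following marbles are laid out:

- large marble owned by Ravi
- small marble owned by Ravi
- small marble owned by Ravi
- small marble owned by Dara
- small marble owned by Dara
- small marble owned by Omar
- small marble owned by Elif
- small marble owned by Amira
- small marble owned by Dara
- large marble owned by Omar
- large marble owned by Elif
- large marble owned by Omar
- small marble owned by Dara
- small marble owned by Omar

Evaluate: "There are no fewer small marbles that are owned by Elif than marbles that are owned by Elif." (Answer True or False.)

False

Count of small marbles owned by Elif: 1.
Count of marbles owned by Elif: 2.
The claim requires 1 ≥ 2, which does not hold.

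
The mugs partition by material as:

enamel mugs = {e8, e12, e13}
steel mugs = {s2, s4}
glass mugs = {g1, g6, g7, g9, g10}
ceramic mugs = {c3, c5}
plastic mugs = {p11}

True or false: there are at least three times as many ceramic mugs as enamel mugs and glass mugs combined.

There are 2 ceramic mugs.
enamel mugs: 3; glass mugs: 5; combined: 3 + 5 = 8.
The claim requires 2 ≥ 3 × 8 = 24, which does not hold.

False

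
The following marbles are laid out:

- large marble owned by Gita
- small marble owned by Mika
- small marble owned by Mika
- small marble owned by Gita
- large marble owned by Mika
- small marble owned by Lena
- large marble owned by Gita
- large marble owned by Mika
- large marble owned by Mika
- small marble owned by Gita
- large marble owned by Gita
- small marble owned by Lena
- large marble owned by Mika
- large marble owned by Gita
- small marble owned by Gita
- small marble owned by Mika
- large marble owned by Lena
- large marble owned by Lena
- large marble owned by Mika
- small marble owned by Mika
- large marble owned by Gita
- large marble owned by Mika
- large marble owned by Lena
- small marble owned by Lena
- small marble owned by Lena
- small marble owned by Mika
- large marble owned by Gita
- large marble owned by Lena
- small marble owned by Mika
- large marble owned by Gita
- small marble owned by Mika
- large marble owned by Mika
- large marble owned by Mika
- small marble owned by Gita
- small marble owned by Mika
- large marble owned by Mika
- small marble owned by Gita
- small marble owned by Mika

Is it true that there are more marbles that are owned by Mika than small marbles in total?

marbles owned by Mika: 18.
small marbles: 18.
The claim requires 18 > 18, which does not hold.

False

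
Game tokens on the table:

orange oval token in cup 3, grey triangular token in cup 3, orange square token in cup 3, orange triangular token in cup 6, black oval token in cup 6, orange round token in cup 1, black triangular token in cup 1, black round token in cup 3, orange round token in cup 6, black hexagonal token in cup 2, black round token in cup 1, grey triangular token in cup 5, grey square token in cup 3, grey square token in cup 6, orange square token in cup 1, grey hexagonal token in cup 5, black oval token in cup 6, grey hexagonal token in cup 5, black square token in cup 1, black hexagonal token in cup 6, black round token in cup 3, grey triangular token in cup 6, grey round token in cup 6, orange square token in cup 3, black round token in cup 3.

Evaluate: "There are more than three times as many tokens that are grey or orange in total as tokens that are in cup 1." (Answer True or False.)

False

tokens that are grey or orange: 15.
tokens in cup 1: 5.
The claim requires 15 > 3 × 5 = 15, which does not hold.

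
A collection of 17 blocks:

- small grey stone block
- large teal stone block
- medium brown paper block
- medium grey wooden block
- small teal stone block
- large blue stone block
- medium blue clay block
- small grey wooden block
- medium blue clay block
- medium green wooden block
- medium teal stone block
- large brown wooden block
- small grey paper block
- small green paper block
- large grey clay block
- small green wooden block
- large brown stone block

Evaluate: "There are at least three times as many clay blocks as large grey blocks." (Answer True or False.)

True

There are 3 clay blocks.
There is 1 large grey block.
The claim requires 3 ≥ 3 × 1 = 3, which holds.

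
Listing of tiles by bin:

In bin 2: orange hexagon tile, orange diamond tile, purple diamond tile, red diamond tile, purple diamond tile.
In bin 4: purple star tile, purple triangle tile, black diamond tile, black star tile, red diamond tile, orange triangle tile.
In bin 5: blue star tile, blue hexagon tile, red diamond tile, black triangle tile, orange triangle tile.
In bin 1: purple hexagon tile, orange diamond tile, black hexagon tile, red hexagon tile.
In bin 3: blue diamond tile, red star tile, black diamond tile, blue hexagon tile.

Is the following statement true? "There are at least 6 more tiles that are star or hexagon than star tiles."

There are 10 tiles that are star or hexagon.
There are 4 star tiles.
The claim requires 10 − 4 = 6 ≥ 6, which holds.

True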